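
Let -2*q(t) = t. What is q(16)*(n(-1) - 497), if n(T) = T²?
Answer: 3968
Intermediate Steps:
q(t) = -t/2
q(16)*(n(-1) - 497) = (-½*16)*((-1)² - 497) = -8*(1 - 497) = -8*(-496) = 3968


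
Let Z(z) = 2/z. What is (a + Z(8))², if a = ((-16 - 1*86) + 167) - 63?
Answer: 81/16 ≈ 5.0625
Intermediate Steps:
a = 2 (a = ((-16 - 86) + 167) - 63 = (-102 + 167) - 63 = 65 - 63 = 2)
(a + Z(8))² = (2 + 2/8)² = (2 + 2*(⅛))² = (2 + ¼)² = (9/4)² = 81/16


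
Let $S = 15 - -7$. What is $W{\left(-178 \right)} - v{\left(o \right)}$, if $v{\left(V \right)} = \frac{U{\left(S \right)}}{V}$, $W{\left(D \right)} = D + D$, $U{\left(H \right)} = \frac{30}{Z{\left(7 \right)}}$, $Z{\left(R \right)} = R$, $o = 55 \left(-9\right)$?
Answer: $- \frac{82234}{231} \approx -355.99$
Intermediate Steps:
$o = -495$
$S = 22$ ($S = 15 + 7 = 22$)
$U{\left(H \right)} = \frac{30}{7}$
$W{\left(D \right)} = 2 D$
$v{\left(V \right)} = \frac{30}{7 V}$
$W{\left(-178 \right)} - v{\left(o \right)} = 2 \left(-178\right) - \frac{30}{7 \left(-495\right)} = -356 - \frac{30}{7} \left(- \frac{1}{495}\right) = -356 - - \frac{2}{231} = -356 + \frac{2}{231} = - \frac{82234}{231}$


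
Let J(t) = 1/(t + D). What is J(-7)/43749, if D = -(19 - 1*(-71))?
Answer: -1/4243653 ≈ -2.3565e-7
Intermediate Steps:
D = -90 (D = -(19 + 71) = -1*90 = -90)
J(t) = 1/(-90 + t) (J(t) = 1/(t - 90) = 1/(-90 + t))
J(-7)/43749 = 1/(-90 - 7*43749) = (1/43749)/(-97) = -1/97*1/43749 = -1/4243653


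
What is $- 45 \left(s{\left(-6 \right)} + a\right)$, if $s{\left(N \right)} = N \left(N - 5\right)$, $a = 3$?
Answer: $-3105$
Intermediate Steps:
$s{\left(N \right)} = N \left(-5 + N\right)$
$- 45 \left(s{\left(-6 \right)} + a\right) = - 45 \left(- 6 \left(-5 - 6\right) + 3\right) = - 45 \left(\left(-6\right) \left(-11\right) + 3\right) = - 45 \left(66 + 3\right) = \left(-45\right) 69 = -3105$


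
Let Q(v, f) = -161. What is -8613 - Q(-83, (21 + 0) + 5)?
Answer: -8452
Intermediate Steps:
-8613 - Q(-83, (21 + 0) + 5) = -8613 - 1*(-161) = -8613 + 161 = -8452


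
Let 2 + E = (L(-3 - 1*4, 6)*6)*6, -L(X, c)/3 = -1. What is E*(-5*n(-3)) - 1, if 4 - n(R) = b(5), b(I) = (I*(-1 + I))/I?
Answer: -1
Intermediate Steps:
L(X, c) = 3 (L(X, c) = -3*(-1) = 3)
b(I) = -1 + I
n(R) = 0 (n(R) = 4 - (-1 + 5) = 4 - 1*4 = 4 - 4 = 0)
E = 106 (E = -2 + (3*6)*6 = -2 + 18*6 = -2 + 108 = 106)
E*(-5*n(-3)) - 1 = 106*(-5*0) - 1 = 106*0 - 1 = 0 - 1 = -1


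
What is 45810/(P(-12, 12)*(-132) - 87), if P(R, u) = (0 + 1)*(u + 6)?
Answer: -15270/821 ≈ -18.599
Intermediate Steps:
P(R, u) = 6 + u (P(R, u) = 1*(6 + u) = 6 + u)
45810/(P(-12, 12)*(-132) - 87) = 45810/((6 + 12)*(-132) - 87) = 45810/(18*(-132) - 87) = 45810/(-2376 - 87) = 45810/(-2463) = 45810*(-1/2463) = -15270/821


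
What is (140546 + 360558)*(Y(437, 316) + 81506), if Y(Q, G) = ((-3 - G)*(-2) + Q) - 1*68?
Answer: 41347594352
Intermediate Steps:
Y(Q, G) = -62 + Q + 2*G (Y(Q, G) = ((6 + 2*G) + Q) - 68 = (6 + Q + 2*G) - 68 = -62 + Q + 2*G)
(140546 + 360558)*(Y(437, 316) + 81506) = (140546 + 360558)*((-62 + 437 + 2*316) + 81506) = 501104*((-62 + 437 + 632) + 81506) = 501104*(1007 + 81506) = 501104*82513 = 41347594352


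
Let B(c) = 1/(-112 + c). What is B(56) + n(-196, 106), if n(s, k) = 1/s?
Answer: -9/392 ≈ -0.022959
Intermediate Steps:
B(56) + n(-196, 106) = 1/(-112 + 56) + 1/(-196) = 1/(-56) - 1/196 = -1/56 - 1/196 = -9/392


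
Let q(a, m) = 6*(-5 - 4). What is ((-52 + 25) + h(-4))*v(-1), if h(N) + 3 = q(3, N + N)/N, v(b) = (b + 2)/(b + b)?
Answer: 33/4 ≈ 8.2500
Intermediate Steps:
v(b) = (2 + b)/(2*b) (v(b) = (2 + b)/((2*b)) = (2 + b)*(1/(2*b)) = (2 + b)/(2*b))
q(a, m) = -54 (q(a, m) = 6*(-9) = -54)
h(N) = -3 - 54/N
((-52 + 25) + h(-4))*v(-1) = ((-52 + 25) + (-3 - 54/(-4)))*((½)*(2 - 1)/(-1)) = (-27 + (-3 - 54*(-¼)))*((½)*(-1)*1) = (-27 + (-3 + 27/2))*(-½) = (-27 + 21/2)*(-½) = -33/2*(-½) = 33/4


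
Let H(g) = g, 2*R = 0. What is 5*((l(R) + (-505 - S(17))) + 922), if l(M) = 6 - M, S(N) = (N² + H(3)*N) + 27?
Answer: 280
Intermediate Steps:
R = 0 (R = (½)*0 = 0)
S(N) = 27 + N² + 3*N (S(N) = (N² + 3*N) + 27 = 27 + N² + 3*N)
5*((l(R) + (-505 - S(17))) + 922) = 5*(((6 - 1*0) + (-505 - (27 + 17² + 3*17))) + 922) = 5*(((6 + 0) + (-505 - (27 + 289 + 51))) + 922) = 5*((6 + (-505 - 1*367)) + 922) = 5*((6 + (-505 - 367)) + 922) = 5*((6 - 872) + 922) = 5*(-866 + 922) = 5*56 = 280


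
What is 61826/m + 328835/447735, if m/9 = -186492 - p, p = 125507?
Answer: 3142751075/4411353861 ≈ 0.71242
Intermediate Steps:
m = -2807991 (m = 9*(-186492 - 1*125507) = 9*(-186492 - 125507) = 9*(-311999) = -2807991)
61826/m + 328835/447735 = 61826/(-2807991) + 328835/447735 = 61826*(-1/2807991) + 328835*(1/447735) = -3254/147789 + 65767/89547 = 3142751075/4411353861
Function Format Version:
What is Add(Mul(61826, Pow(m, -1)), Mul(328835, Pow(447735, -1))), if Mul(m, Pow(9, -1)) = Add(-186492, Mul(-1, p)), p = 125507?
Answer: Rational(3142751075, 4411353861) ≈ 0.71242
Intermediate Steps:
m = -2807991 (m = Mul(9, Add(-186492, Mul(-1, 125507))) = Mul(9, Add(-186492, -125507)) = Mul(9, -311999) = -2807991)
Add(Mul(61826, Pow(m, -1)), Mul(328835, Pow(447735, -1))) = Add(Mul(61826, Pow(-2807991, -1)), Mul(328835, Pow(447735, -1))) = Add(Mul(61826, Rational(-1, 2807991)), Mul(328835, Rational(1, 447735))) = Add(Rational(-3254, 147789), Rational(65767, 89547)) = Rational(3142751075, 4411353861)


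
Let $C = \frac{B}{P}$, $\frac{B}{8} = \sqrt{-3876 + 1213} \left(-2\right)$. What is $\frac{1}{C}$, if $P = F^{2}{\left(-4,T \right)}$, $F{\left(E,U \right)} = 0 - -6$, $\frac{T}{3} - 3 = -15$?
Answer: $\frac{9 i \sqrt{2663}}{10652} \approx 0.043601 i$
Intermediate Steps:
$T = -36$ ($T = 9 + 3 \left(-15\right) = 9 - 45 = -36$)
$F{\left(E,U \right)} = 6$ ($F{\left(E,U \right)} = 0 + 6 = 6$)
$B = - 16 i \sqrt{2663}$ ($B = 8 \sqrt{-3876 + 1213} \left(-2\right) = 8 \sqrt{-2663} \left(-2\right) = 8 i \sqrt{2663} \left(-2\right) = 8 \left(- 2 i \sqrt{2663}\right) = - 16 i \sqrt{2663} \approx - 825.67 i$)
$P = 36$ ($P = 6^{2} = 36$)
$C = - \frac{4 i \sqrt{2663}}{9}$ ($C = \frac{\left(-16\right) i \sqrt{2663}}{36} = - 16 i \sqrt{2663} \cdot \frac{1}{36} = - \frac{4 i \sqrt{2663}}{9} \approx - 22.935 i$)
$\frac{1}{C} = \frac{1}{\left(- \frac{4}{9}\right) i \sqrt{2663}} = \frac{9 i \sqrt{2663}}{10652}$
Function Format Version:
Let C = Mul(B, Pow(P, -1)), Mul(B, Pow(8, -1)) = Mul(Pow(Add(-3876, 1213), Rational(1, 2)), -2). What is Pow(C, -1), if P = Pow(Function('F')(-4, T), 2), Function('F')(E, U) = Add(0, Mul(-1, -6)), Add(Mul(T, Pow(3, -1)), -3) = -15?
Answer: Mul(Rational(9, 10652), I, Pow(2663, Rational(1, 2))) ≈ Mul(0.043601, I)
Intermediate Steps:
T = -36 (T = Add(9, Mul(3, -15)) = Add(9, -45) = -36)
Function('F')(E, U) = 6 (Function('F')(E, U) = Add(0, 6) = 6)
B = Mul(-16, I, Pow(2663, Rational(1, 2))) (B = Mul(8, Mul(Pow(Add(-3876, 1213), Rational(1, 2)), -2)) = Mul(8, Mul(Pow(-2663, Rational(1, 2)), -2)) = Mul(8, Mul(Mul(I, Pow(2663, Rational(1, 2))), -2)) = Mul(8, Mul(-2, I, Pow(2663, Rational(1, 2)))) = Mul(-16, I, Pow(2663, Rational(1, 2))) ≈ Mul(-825.67, I))
P = 36 (P = Pow(6, 2) = 36)
C = Mul(Rational(-4, 9), I, Pow(2663, Rational(1, 2))) (C = Mul(Mul(-16, I, Pow(2663, Rational(1, 2))), Pow(36, -1)) = Mul(Mul(-16, I, Pow(2663, Rational(1, 2))), Rational(1, 36)) = Mul(Rational(-4, 9), I, Pow(2663, Rational(1, 2))) ≈ Mul(-22.935, I))
Pow(C, -1) = Pow(Mul(Rational(-4, 9), I, Pow(2663, Rational(1, 2))), -1) = Mul(Rational(9, 10652), I, Pow(2663, Rational(1, 2)))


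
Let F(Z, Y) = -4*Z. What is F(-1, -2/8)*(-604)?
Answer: -2416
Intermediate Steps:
F(-1, -2/8)*(-604) = -4*(-1)*(-604) = 4*(-604) = -2416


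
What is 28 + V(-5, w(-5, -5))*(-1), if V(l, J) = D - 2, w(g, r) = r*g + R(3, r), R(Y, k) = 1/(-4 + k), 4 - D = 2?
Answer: 28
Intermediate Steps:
D = 2 (D = 4 - 1*2 = 4 - 2 = 2)
w(g, r) = 1/(-4 + r) + g*r (w(g, r) = r*g + 1/(-4 + r) = g*r + 1/(-4 + r) = 1/(-4 + r) + g*r)
V(l, J) = 0 (V(l, J) = 2 - 2 = 0)
28 + V(-5, w(-5, -5))*(-1) = 28 + 0*(-1) = 28 + 0 = 28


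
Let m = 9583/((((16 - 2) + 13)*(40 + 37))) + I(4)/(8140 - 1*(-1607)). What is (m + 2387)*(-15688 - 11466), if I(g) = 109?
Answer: -2320964498866/35739 ≈ -6.4942e+7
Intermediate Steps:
m = 165136/35739 (m = 9583/((((16 - 2) + 13)*(40 + 37))) + 109/(8140 - 1*(-1607)) = 9583/(((14 + 13)*77)) + 109/(8140 + 1607) = 9583/((27*77)) + 109/9747 = 9583/2079 + 109*(1/9747) = 9583*(1/2079) + 109/9747 = 1369/297 + 109/9747 = 165136/35739 ≈ 4.6206)
(m + 2387)*(-15688 - 11466) = (165136/35739 + 2387)*(-15688 - 11466) = (85474129/35739)*(-27154) = -2320964498866/35739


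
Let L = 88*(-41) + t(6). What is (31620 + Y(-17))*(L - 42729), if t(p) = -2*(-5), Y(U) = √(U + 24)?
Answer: -1464859740 - 46327*√7 ≈ -1.4650e+9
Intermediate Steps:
Y(U) = √(24 + U)
t(p) = 10
L = -3598 (L = 88*(-41) + 10 = -3608 + 10 = -3598)
(31620 + Y(-17))*(L - 42729) = (31620 + √(24 - 17))*(-3598 - 42729) = (31620 + √7)*(-46327) = -1464859740 - 46327*√7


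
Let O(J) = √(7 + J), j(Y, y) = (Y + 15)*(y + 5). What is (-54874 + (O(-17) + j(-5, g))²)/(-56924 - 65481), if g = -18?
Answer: 37984/122405 + 52*I*√10/24481 ≈ 0.31031 + 0.006717*I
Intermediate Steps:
j(Y, y) = (5 + y)*(15 + Y) (j(Y, y) = (15 + Y)*(5 + y) = (5 + y)*(15 + Y))
(-54874 + (O(-17) + j(-5, g))²)/(-56924 - 65481) = (-54874 + (√(7 - 17) + (75 + 5*(-5) + 15*(-18) - 5*(-18)))²)/(-56924 - 65481) = (-54874 + (√(-10) + (75 - 25 - 270 + 90))²)/(-122405) = (-54874 + (I*√10 - 130)²)*(-1/122405) = (-54874 + (-130 + I*√10)²)*(-1/122405) = 54874/122405 - (-130 + I*√10)²/122405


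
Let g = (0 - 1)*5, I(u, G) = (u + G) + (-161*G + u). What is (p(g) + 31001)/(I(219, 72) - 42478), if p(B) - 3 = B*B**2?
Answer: -30879/53560 ≈ -0.57653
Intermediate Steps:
I(u, G) = -160*G + 2*u (I(u, G) = (G + u) + (u - 161*G) = -160*G + 2*u)
g = -5 (g = -1*5 = -5)
p(B) = 3 + B**3 (p(B) = 3 + B*B**2 = 3 + B**3)
(p(g) + 31001)/(I(219, 72) - 42478) = ((3 + (-5)**3) + 31001)/((-160*72 + 2*219) - 42478) = ((3 - 125) + 31001)/((-11520 + 438) - 42478) = (-122 + 31001)/(-11082 - 42478) = 30879/(-53560) = 30879*(-1/53560) = -30879/53560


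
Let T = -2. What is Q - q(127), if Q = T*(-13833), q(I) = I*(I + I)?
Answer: -4592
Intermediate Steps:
q(I) = 2*I² (q(I) = I*(2*I) = 2*I²)
Q = 27666 (Q = -2*(-13833) = 27666)
Q - q(127) = 27666 - 2*127² = 27666 - 2*16129 = 27666 - 1*32258 = 27666 - 32258 = -4592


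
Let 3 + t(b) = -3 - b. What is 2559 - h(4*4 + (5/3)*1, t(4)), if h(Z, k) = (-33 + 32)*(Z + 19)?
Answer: 7787/3 ≈ 2595.7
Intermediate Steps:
t(b) = -6 - b (t(b) = -3 + (-3 - b) = -6 - b)
h(Z, k) = -19 - Z (h(Z, k) = -(19 + Z) = -19 - Z)
2559 - h(4*4 + (5/3)*1, t(4)) = 2559 - (-19 - (4*4 + (5/3)*1)) = 2559 - (-19 - (16 + (5*(⅓))*1)) = 2559 - (-19 - (16 + (5/3)*1)) = 2559 - (-19 - (16 + 5/3)) = 2559 - (-19 - 1*53/3) = 2559 - (-19 - 53/3) = 2559 - 1*(-110/3) = 2559 + 110/3 = 7787/3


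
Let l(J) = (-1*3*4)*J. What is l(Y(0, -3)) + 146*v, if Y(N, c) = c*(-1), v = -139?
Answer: -20330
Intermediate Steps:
Y(N, c) = -c
l(J) = -12*J (l(J) = (-3*4)*J = -12*J)
l(Y(0, -3)) + 146*v = -(-12)*(-3) + 146*(-139) = -12*3 - 20294 = -36 - 20294 = -20330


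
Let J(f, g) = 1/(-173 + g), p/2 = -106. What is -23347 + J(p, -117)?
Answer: -6770631/290 ≈ -23347.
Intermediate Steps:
p = -212 (p = 2*(-106) = -212)
-23347 + J(p, -117) = -23347 + 1/(-173 - 117) = -23347 + 1/(-290) = -23347 - 1/290 = -6770631/290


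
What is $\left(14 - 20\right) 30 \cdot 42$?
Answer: $-7560$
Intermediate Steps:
$\left(14 - 20\right) 30 \cdot 42 = \left(-6\right) 30 \cdot 42 = \left(-180\right) 42 = -7560$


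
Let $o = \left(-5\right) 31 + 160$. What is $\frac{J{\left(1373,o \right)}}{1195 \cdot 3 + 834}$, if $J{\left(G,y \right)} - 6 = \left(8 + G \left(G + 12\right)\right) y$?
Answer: $\frac{3169357}{1473} \approx 2151.6$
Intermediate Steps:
$o = 5$ ($o = -155 + 160 = 5$)
$J{\left(G,y \right)} = 6 + y \left(8 + G \left(12 + G\right)\right)$ ($J{\left(G,y \right)} = 6 + \left(8 + G \left(G + 12\right)\right) y = 6 + \left(8 + G \left(12 + G\right)\right) y = 6 + y \left(8 + G \left(12 + G\right)\right)$)
$\frac{J{\left(1373,o \right)}}{1195 \cdot 3 + 834} = \frac{6 + 8 \cdot 5 + 5 \cdot 1373^{2} + 12 \cdot 1373 \cdot 5}{1195 \cdot 3 + 834} = \frac{6 + 40 + 5 \cdot 1885129 + 82380}{3585 + 834} = \frac{6 + 40 + 9425645 + 82380}{4419} = 9508071 \cdot \frac{1}{4419} = \frac{3169357}{1473}$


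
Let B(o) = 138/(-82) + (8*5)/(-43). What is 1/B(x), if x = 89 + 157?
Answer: -1763/4607 ≈ -0.38268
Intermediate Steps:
x = 246
B(o) = -4607/1763 (B(o) = 138*(-1/82) + 40*(-1/43) = -69/41 - 40/43 = -4607/1763)
1/B(x) = 1/(-4607/1763) = -1763/4607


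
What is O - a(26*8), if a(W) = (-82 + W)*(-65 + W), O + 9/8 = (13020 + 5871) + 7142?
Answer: 64111/8 ≈ 8013.9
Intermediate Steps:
O = 208255/8 (O = -9/8 + ((13020 + 5871) + 7142) = -9/8 + (18891 + 7142) = -9/8 + 26033 = 208255/8 ≈ 26032.)
O - a(26*8) = 208255/8 - (5330 + (26*8)² - 3822*8) = 208255/8 - (5330 + 208² - 147*208) = 208255/8 - (5330 + 43264 - 30576) = 208255/8 - 1*18018 = 208255/8 - 18018 = 64111/8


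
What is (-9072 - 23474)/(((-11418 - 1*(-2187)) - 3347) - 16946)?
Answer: 16273/14762 ≈ 1.1024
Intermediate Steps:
(-9072 - 23474)/(((-11418 - 1*(-2187)) - 3347) - 16946) = -32546/(((-11418 + 2187) - 3347) - 16946) = -32546/((-9231 - 3347) - 16946) = -32546/(-12578 - 16946) = -32546/(-29524) = -32546*(-1/29524) = 16273/14762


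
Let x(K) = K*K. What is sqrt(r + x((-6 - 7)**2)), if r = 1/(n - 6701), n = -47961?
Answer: sqrt(85338389888222)/54662 ≈ 169.00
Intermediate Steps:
r = -1/54662 (r = 1/(-47961 - 6701) = 1/(-54662) = -1/54662 ≈ -1.8294e-5)
x(K) = K**2
sqrt(r + x((-6 - 7)**2)) = sqrt(-1/54662 + ((-6 - 7)**2)**2) = sqrt(-1/54662 + ((-13)**2)**2) = sqrt(-1/54662 + 169**2) = sqrt(-1/54662 + 28561) = sqrt(1561201381/54662) = sqrt(85338389888222)/54662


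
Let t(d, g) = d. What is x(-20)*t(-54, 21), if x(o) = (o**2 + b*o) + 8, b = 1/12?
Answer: -21942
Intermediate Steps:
b = 1/12 ≈ 0.083333
x(o) = 8 + o**2 + o/12 (x(o) = (o**2 + o/12) + 8 = 8 + o**2 + o/12)
x(-20)*t(-54, 21) = (8 + (-20)**2 + (1/12)*(-20))*(-54) = (8 + 400 - 5/3)*(-54) = (1219/3)*(-54) = -21942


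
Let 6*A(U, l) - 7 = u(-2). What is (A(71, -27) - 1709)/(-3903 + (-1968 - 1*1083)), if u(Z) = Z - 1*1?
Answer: 5125/20862 ≈ 0.24566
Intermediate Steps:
u(Z) = -1 + Z (u(Z) = Z - 1 = -1 + Z)
A(U, l) = ⅔ (A(U, l) = 7/6 + (-1 - 2)/6 = 7/6 + (⅙)*(-3) = 7/6 - ½ = ⅔)
(A(71, -27) - 1709)/(-3903 + (-1968 - 1*1083)) = (⅔ - 1709)/(-3903 + (-1968 - 1*1083)) = -5125/(3*(-3903 + (-1968 - 1083))) = -5125/(3*(-3903 - 3051)) = -5125/3/(-6954) = -5125/3*(-1/6954) = 5125/20862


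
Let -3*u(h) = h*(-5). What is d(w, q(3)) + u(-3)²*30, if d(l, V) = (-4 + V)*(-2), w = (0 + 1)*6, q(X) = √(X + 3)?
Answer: 758 - 2*√6 ≈ 753.10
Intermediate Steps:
q(X) = √(3 + X)
u(h) = 5*h/3 (u(h) = -h*(-5)/3 = -(-5)*h/3 = 5*h/3)
w = 6 (w = 1*6 = 6)
d(l, V) = 8 - 2*V
d(w, q(3)) + u(-3)²*30 = (8 - 2*√(3 + 3)) + ((5/3)*(-3))²*30 = (8 - 2*√6) + (-5)²*30 = (8 - 2*√6) + 25*30 = (8 - 2*√6) + 750 = 758 - 2*√6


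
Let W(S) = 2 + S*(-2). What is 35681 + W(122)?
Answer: 35439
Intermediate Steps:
W(S) = 2 - 2*S
35681 + W(122) = 35681 + (2 - 2*122) = 35681 + (2 - 244) = 35681 - 242 = 35439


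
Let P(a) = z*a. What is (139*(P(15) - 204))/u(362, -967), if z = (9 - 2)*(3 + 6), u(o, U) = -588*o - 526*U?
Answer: 102999/295786 ≈ 0.34822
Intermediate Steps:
z = 63 (z = 7*9 = 63)
P(a) = 63*a
(139*(P(15) - 204))/u(362, -967) = (139*(63*15 - 204))/(-588*362 - 526*(-967)) = (139*(945 - 204))/(-212856 + 508642) = (139*741)/295786 = 102999*(1/295786) = 102999/295786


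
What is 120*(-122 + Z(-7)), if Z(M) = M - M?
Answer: -14640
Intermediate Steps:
Z(M) = 0
120*(-122 + Z(-7)) = 120*(-122 + 0) = 120*(-122) = -14640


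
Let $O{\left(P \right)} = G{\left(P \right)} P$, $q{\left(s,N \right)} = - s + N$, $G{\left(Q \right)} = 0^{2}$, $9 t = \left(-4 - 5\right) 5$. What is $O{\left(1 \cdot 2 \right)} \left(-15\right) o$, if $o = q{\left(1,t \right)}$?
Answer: $0$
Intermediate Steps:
$t = -5$ ($t = \frac{\left(-4 - 5\right) 5}{9} = \frac{\left(-9\right) 5}{9} = \frac{1}{9} \left(-45\right) = -5$)
$G{\left(Q \right)} = 0$
$q{\left(s,N \right)} = N - s$
$o = -6$ ($o = -5 - 1 = -6$)
$O{\left(P \right)} = 0$ ($O{\left(P \right)} = 0 P = 0$)
$O{\left(1 \cdot 2 \right)} \left(-15\right) o = 0 \left(-15\right) \left(-6\right) = 0 \left(-6\right) = 0$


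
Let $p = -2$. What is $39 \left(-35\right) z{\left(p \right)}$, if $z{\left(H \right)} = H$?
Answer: $2730$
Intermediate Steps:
$39 \left(-35\right) z{\left(p \right)} = 39 \left(-35\right) \left(-2\right) = \left(-1365\right) \left(-2\right) = 2730$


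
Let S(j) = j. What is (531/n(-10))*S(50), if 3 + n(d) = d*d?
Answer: 26550/97 ≈ 273.71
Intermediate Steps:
n(d) = -3 + d**2 (n(d) = -3 + d*d = -3 + d**2)
(531/n(-10))*S(50) = (531/(-3 + (-10)**2))*50 = (531/(-3 + 100))*50 = (531/97)*50 = 26550/97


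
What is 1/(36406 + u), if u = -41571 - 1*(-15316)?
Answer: 1/10151 ≈ 9.8513e-5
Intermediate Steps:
u = -26255 (u = -41571 + 15316 = -26255)
1/(36406 + u) = 1/(36406 - 26255) = 1/10151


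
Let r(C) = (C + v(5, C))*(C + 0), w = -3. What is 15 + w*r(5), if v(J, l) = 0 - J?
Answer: 15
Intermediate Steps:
v(J, l) = -J
r(C) = C*(-5 + C) (r(C) = (C - 1*5)*(C + 0) = (C - 5)*C = (-5 + C)*C = C*(-5 + C))
15 + w*r(5) = 15 - 15*(-5 + 5) = 15 - 15*0 = 15 - 3*0 = 15 + 0 = 15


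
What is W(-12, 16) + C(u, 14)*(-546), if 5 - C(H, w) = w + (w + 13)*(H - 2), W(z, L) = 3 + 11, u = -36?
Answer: -555268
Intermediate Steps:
W(z, L) = 14
C(H, w) = 5 - w - (-2 + H)*(13 + w) (C(H, w) = 5 - (w + (w + 13)*(H - 2)) = 5 - (w + (13 + w)*(-2 + H)) = 5 - (w + (-2 + H)*(13 + w)) = 5 + (-w - (-2 + H)*(13 + w)) = 5 - w - (-2 + H)*(13 + w))
W(-12, 16) + C(u, 14)*(-546) = 14 + (31 + 14 - 13*(-36) - 1*(-36)*14)*(-546) = 14 + (31 + 14 + 468 + 504)*(-546) = 14 + 1017*(-546) = 14 - 555282 = -555268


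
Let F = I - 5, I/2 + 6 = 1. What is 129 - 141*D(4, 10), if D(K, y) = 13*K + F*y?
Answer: 13947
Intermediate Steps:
I = -10 (I = -12 + 2*1 = -12 + 2 = -10)
F = -15 (F = -10 - 5 = -15)
D(K, y) = -15*y + 13*K (D(K, y) = 13*K - 15*y = -15*y + 13*K)
129 - 141*D(4, 10) = 129 - 141*(-15*10 + 13*4) = 129 - 141*(-150 + 52) = 129 - 141*(-98) = 129 + 13818 = 13947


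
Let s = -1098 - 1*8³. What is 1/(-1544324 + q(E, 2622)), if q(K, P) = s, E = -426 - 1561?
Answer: -1/1545934 ≈ -6.4686e-7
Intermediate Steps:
E = -1987
s = -1610 (s = -1098 - 1*512 = -1098 - 512 = -1610)
q(K, P) = -1610
1/(-1544324 + q(E, 2622)) = 1/(-1544324 - 1610) = 1/(-1545934) = -1/1545934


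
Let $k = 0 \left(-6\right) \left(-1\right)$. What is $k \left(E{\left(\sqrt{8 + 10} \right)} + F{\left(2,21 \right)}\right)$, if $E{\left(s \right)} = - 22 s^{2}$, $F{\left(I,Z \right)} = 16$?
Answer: $0$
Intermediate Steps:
$k = 0$ ($k = 0 \left(-1\right) = 0$)
$k \left(E{\left(\sqrt{8 + 10} \right)} + F{\left(2,21 \right)}\right) = 0 \left(- 22 \left(\sqrt{8 + 10}\right)^{2} + 16\right) = 0 \left(- 22 \left(\sqrt{18}\right)^{2} + 16\right) = 0 \left(- 22 \left(3 \sqrt{2}\right)^{2} + 16\right) = 0 \left(\left(-22\right) 18 + 16\right) = 0 \left(-396 + 16\right) = 0 \left(-380\right) = 0$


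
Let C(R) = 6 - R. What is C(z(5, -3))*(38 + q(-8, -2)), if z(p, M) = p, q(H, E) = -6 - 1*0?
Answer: 32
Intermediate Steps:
q(H, E) = -6 (q(H, E) = -6 + 0 = -6)
C(z(5, -3))*(38 + q(-8, -2)) = (6 - 1*5)*(38 - 6) = (6 - 5)*32 = 1*32 = 32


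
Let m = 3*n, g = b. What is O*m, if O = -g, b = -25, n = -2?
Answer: -150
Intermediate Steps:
g = -25
m = -6 (m = 3*(-2) = -6)
O = 25 (O = -1*(-25) = 25)
O*m = 25*(-6) = -150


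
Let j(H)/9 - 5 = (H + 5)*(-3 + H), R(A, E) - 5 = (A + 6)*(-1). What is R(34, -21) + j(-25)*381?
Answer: 1937350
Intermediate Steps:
R(A, E) = -1 - A (R(A, E) = 5 + (A + 6)*(-1) = 5 + (6 + A)*(-1) = 5 + (-6 - A) = -1 - A)
j(H) = 45 + 9*(-3 + H)*(5 + H) (j(H) = 45 + 9*((H + 5)*(-3 + H)) = 45 + 9*((5 + H)*(-3 + H)) = 45 + 9*((-3 + H)*(5 + H)) = 45 + 9*(-3 + H)*(5 + H))
R(34, -21) + j(-25)*381 = (-1 - 1*34) + (-90 + 9*(-25)**2 + 18*(-25))*381 = (-1 - 34) + (-90 + 9*625 - 450)*381 = -35 + (-90 + 5625 - 450)*381 = -35 + 5085*381 = -35 + 1937385 = 1937350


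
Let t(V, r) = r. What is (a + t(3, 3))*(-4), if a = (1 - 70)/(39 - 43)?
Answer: -81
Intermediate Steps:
a = 69/4 (a = -69/(-4) = -69*(-¼) = 69/4 ≈ 17.250)
(a + t(3, 3))*(-4) = (69/4 + 3)*(-4) = (81/4)*(-4) = -81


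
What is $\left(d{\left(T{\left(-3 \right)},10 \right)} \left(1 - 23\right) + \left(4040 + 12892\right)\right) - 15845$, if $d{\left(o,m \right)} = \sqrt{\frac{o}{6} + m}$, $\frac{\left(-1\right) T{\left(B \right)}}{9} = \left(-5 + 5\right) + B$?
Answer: $1087 - 11 \sqrt{58} \approx 1003.2$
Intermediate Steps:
$T{\left(B \right)} = - 9 B$ ($T{\left(B \right)} = - 9 \left(\left(-5 + 5\right) + B\right) = - 9 \left(0 + B\right) = - 9 B$)
$d{\left(o,m \right)} = \sqrt{m + \frac{o}{6}}$ ($d{\left(o,m \right)} = \sqrt{o \frac{1}{6} + m} = \sqrt{\frac{o}{6} + m} = \sqrt{m + \frac{o}{6}}$)
$\left(d{\left(T{\left(-3 \right)},10 \right)} \left(1 - 23\right) + \left(4040 + 12892\right)\right) - 15845 = \left(\frac{\sqrt{6 \left(\left(-9\right) \left(-3\right)\right) + 36 \cdot 10}}{6} \left(1 - 23\right) + \left(4040 + 12892\right)\right) - 15845 = \left(\frac{\sqrt{6 \cdot 27 + 360}}{6} \left(-22\right) + 16932\right) - 15845 = \left(\frac{\sqrt{162 + 360}}{6} \left(-22\right) + 16932\right) - 15845 = \left(\frac{\sqrt{522}}{6} \left(-22\right) + 16932\right) - 15845 = \left(\frac{3 \sqrt{58}}{6} \left(-22\right) + 16932\right) - 15845 = \left(\frac{\sqrt{58}}{2} \left(-22\right) + 16932\right) - 15845 = \left(- 11 \sqrt{58} + 16932\right) - 15845 = \left(16932 - 11 \sqrt{58}\right) - 15845 = 1087 - 11 \sqrt{58}$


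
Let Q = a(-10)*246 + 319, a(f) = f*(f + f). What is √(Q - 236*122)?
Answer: 21*√47 ≈ 143.97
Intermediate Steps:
a(f) = 2*f² (a(f) = f*(2*f) = 2*f²)
Q = 49519 (Q = (2*(-10)²)*246 + 319 = (2*100)*246 + 319 = 200*246 + 319 = 49200 + 319 = 49519)
√(Q - 236*122) = √(49519 - 236*122) = √(49519 - 28792) = √20727 = 21*√47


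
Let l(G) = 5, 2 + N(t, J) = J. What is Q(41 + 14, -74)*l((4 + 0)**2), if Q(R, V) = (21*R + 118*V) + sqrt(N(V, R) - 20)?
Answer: -37885 + 5*sqrt(33) ≈ -37856.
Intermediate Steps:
N(t, J) = -2 + J
Q(R, V) = sqrt(-22 + R) + 21*R + 118*V (Q(R, V) = (21*R + 118*V) + sqrt((-2 + R) - 20) = (21*R + 118*V) + sqrt(-22 + R) = sqrt(-22 + R) + 21*R + 118*V)
Q(41 + 14, -74)*l((4 + 0)**2) = (sqrt(-22 + (41 + 14)) + 21*(41 + 14) + 118*(-74))*5 = (sqrt(-22 + 55) + 21*55 - 8732)*5 = (sqrt(33) + 1155 - 8732)*5 = (-7577 + sqrt(33))*5 = -37885 + 5*sqrt(33)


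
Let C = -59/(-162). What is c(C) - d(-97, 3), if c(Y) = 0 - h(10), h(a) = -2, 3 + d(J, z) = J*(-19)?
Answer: -1838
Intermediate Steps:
d(J, z) = -3 - 19*J (d(J, z) = -3 + J*(-19) = -3 - 19*J)
C = 59/162 (C = -59*(-1/162) = 59/162 ≈ 0.36420)
c(Y) = 2 (c(Y) = 0 - 1*(-2) = 0 + 2 = 2)
c(C) - d(-97, 3) = 2 - (-3 - 19*(-97)) = 2 - (-3 + 1843) = 2 - 1*1840 = 2 - 1840 = -1838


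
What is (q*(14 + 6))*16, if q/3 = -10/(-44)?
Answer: 2400/11 ≈ 218.18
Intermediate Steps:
q = 15/22 (q = 3*(-10/(-44)) = 3*(-10*(-1/44)) = 3*(5/22) = 15/22 ≈ 0.68182)
(q*(14 + 6))*16 = (15*(14 + 6)/22)*16 = ((15/22)*20)*16 = (150/11)*16 = 2400/11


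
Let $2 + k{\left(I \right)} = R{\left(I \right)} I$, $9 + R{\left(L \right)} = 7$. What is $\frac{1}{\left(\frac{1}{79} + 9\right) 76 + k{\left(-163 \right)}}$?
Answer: $\frac{79}{79708} \approx 0.00099112$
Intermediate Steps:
$R{\left(L \right)} = -2$ ($R{\left(L \right)} = -9 + 7 = -2$)
$k{\left(I \right)} = -2 - 2 I$
$\frac{1}{\left(\frac{1}{79} + 9\right) 76 + k{\left(-163 \right)}} = \frac{1}{\left(\frac{1}{79} + 9\right) 76 - -324} = \frac{1}{\left(\frac{1}{79} + 9\right) 76 + \left(-2 + 326\right)} = \frac{1}{\frac{712}{79} \cdot 76 + 324} = \frac{1}{\frac{54112}{79} + 324} = \frac{1}{\frac{79708}{79}} = \frac{79}{79708}$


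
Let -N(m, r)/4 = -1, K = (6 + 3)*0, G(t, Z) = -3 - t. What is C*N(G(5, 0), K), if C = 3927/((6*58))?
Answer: 1309/29 ≈ 45.138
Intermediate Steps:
K = 0 (K = 9*0 = 0)
N(m, r) = 4 (N(m, r) = -4*(-1) = 4)
C = 1309/116 (C = 3927/348 = 3927*(1/348) = 1309/116 ≈ 11.284)
C*N(G(5, 0), K) = (1309/116)*4 = 1309/29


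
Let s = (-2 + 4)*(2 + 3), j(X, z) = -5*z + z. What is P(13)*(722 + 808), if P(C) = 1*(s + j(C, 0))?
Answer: 15300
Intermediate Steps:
j(X, z) = -4*z
s = 10 (s = 2*5 = 10)
P(C) = 10 (P(C) = 1*(10 - 4*0) = 1*(10 + 0) = 1*10 = 10)
P(13)*(722 + 808) = 10*(722 + 808) = 10*1530 = 15300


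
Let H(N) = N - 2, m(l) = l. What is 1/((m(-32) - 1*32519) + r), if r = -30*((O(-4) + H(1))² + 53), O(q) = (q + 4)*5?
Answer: -1/34171 ≈ -2.9265e-5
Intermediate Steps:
O(q) = 20 + 5*q (O(q) = (4 + q)*5 = 20 + 5*q)
H(N) = -2 + N
r = -1620 (r = -30*(((20 + 5*(-4)) + (-2 + 1))² + 53) = -30*(((20 - 20) - 1)² + 53) = -30*((0 - 1)² + 53) = -30*((-1)² + 53) = -30*(1 + 53) = -30*54 = -1620)
1/((m(-32) - 1*32519) + r) = 1/((-32 - 1*32519) - 1620) = 1/((-32 - 32519) - 1620) = 1/(-32551 - 1620) = 1/(-34171) = -1/34171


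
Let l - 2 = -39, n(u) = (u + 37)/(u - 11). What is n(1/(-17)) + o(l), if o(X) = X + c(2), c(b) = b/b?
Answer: -1849/47 ≈ -39.340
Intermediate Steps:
n(u) = (37 + u)/(-11 + u)
c(b) = 1
l = -37 (l = 2 - 39 = -37)
o(X) = 1 + X (o(X) = X + 1 = 1 + X)
n(1/(-17)) + o(l) = (37 + 1/(-17))/(-11 + 1/(-17)) + (1 - 37) = (37 - 1/17)/(-11 - 1/17) - 36 = (628/17)/(-188/17) - 36 = -17/188*628/17 - 36 = -157/47 - 36 = -1849/47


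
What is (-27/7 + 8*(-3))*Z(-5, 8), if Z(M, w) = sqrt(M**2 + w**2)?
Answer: -195*sqrt(89)/7 ≈ -262.80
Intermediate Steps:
(-27/7 + 8*(-3))*Z(-5, 8) = (-27/7 + 8*(-3))*sqrt((-5)**2 + 8**2) = (-27*1/7 - 24)*sqrt(25 + 64) = (-27/7 - 24)*sqrt(89) = -195*sqrt(89)/7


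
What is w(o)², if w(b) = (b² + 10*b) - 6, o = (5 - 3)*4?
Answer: 19044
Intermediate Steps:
o = 8 (o = 2*4 = 8)
w(b) = -6 + b² + 10*b
w(o)² = (-6 + 8² + 10*8)² = (-6 + 64 + 80)² = 138² = 19044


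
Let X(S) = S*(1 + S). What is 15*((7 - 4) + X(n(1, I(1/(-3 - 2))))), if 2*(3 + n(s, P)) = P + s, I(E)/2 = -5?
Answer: 3105/4 ≈ 776.25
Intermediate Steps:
I(E) = -10 (I(E) = 2*(-5) = -10)
n(s, P) = -3 + P/2 + s/2 (n(s, P) = -3 + (P + s)/2 = -3 + (P/2 + s/2) = -3 + P/2 + s/2)
15*((7 - 4) + X(n(1, I(1/(-3 - 2))))) = 15*((7 - 4) + (-3 + (½)*(-10) + (½)*1)*(1 + (-3 + (½)*(-10) + (½)*1))) = 15*(3 + (-3 - 5 + ½)*(1 + (-3 - 5 + ½))) = 15*(3 - 15*(1 - 15/2)/2) = 15*(3 - 15/2*(-13/2)) = 15*(3 + 195/4) = 15*(207/4) = 3105/4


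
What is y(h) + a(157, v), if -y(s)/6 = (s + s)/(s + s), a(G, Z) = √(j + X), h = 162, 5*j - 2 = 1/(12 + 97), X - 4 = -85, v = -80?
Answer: -6 + I*√23939670/545 ≈ -6.0 + 8.9776*I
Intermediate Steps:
X = -81 (X = 4 - 85 = -81)
j = 219/545 (j = ⅖ + 1/(5*(12 + 97)) = ⅖ + (⅕)/109 = ⅖ + (⅕)*(1/109) = ⅖ + 1/545 = 219/545 ≈ 0.40183)
a(G, Z) = I*√23939670/545 (a(G, Z) = √(219/545 - 81) = √(-43926/545) = I*√23939670/545)
y(s) = -6 (y(s) = -6*(s + s)/(s + s) = -6*2*s/(2*s) = -6*2*s*1/(2*s) = -6*1 = -6)
y(h) + a(157, v) = -6 + I*√23939670/545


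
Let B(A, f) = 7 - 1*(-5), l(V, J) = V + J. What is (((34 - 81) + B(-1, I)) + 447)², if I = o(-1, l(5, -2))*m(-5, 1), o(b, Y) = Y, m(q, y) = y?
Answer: 169744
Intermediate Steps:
l(V, J) = J + V
I = 3 (I = (-2 + 5)*1 = 3*1 = 3)
B(A, f) = 12 (B(A, f) = 7 + 5 = 12)
(((34 - 81) + B(-1, I)) + 447)² = (((34 - 81) + 12) + 447)² = ((-47 + 12) + 447)² = (-35 + 447)² = 412² = 169744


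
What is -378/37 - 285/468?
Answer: -62483/5772 ≈ -10.825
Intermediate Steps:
-378/37 - 285/468 = -378*1/37 - 285*1/468 = -378/37 - 95/156 = -62483/5772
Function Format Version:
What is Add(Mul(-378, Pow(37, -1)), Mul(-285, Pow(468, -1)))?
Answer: Rational(-62483, 5772) ≈ -10.825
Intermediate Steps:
Add(Mul(-378, Pow(37, -1)), Mul(-285, Pow(468, -1))) = Add(Mul(-378, Rational(1, 37)), Mul(-285, Rational(1, 468))) = Add(Rational(-378, 37), Rational(-95, 156)) = Rational(-62483, 5772)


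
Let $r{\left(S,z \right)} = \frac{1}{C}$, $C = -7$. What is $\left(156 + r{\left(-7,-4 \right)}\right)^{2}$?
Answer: $\frac{1190281}{49} \approx 24291.0$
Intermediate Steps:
$r{\left(S,z \right)} = - \frac{1}{7}$ ($r{\left(S,z \right)} = \frac{1}{-7} = - \frac{1}{7}$)
$\left(156 + r{\left(-7,-4 \right)}\right)^{2} = \left(156 - \frac{1}{7}\right)^{2} = \left(\frac{1091}{7}\right)^{2} = \frac{1190281}{49}$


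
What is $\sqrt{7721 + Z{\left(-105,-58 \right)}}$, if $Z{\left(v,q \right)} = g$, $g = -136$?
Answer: $\sqrt{7585} \approx 87.092$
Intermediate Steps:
$Z{\left(v,q \right)} = -136$
$\sqrt{7721 + Z{\left(-105,-58 \right)}} = \sqrt{7721 - 136} = \sqrt{7585}$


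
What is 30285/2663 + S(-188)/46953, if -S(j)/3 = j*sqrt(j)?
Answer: 30285/2663 + 8*I*sqrt(47)/333 ≈ 11.373 + 0.1647*I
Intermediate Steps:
S(j) = -3*j**(3/2) (S(j) = -3*j*sqrt(j) = -3*j**(3/2))
30285/2663 + S(-188)/46953 = 30285/2663 - (-1128)*I*sqrt(47)/46953 = 30285*(1/2663) - (-1128)*I*sqrt(47)*(1/46953) = 30285/2663 + (1128*I*sqrt(47))*(1/46953) = 30285/2663 + 8*I*sqrt(47)/333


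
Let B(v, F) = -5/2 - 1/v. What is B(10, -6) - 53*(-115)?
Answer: 30462/5 ≈ 6092.4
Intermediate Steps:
B(v, F) = -5/2 - 1/v (B(v, F) = -5*1/2 - 1/v = -5/2 - 1/v)
B(10, -6) - 53*(-115) = (-5/2 - 1/10) - 53*(-115) = (-5/2 - 1*1/10) + 6095 = (-5/2 - 1/10) + 6095 = -13/5 + 6095 = 30462/5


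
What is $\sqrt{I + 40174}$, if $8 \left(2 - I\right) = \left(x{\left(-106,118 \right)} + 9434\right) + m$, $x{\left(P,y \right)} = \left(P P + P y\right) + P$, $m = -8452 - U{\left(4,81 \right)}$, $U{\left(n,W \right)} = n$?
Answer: $\sqrt{40226} \approx 200.56$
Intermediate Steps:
$m = -8456$ ($m = -8452 - 4 = -8456$)
$x{\left(P,y \right)} = P + P^{2} + P y$ ($x{\left(P,y \right)} = \left(P^{2} + P y\right) + P = P + P^{2} + P y$)
$I = 52$ ($I = 2 - \frac{\left(- 106 \left(1 - 106 + 118\right) + 9434\right) - 8456}{8} = 2 - \frac{\left(\left(-106\right) 13 + 9434\right) - 8456}{8} = 2 - \frac{\left(-1378 + 9434\right) - 8456}{8} = 2 - \frac{8056 - 8456}{8} = 2 - -50 = 2 + 50 = 52$)
$\sqrt{I + 40174} = \sqrt{52 + 40174} = \sqrt{40226}$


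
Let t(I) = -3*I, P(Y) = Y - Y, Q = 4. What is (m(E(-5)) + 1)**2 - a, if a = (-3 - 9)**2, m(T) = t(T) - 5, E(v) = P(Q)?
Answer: -128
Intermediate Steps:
P(Y) = 0
E(v) = 0
m(T) = -5 - 3*T (m(T) = -3*T - 5 = -5 - 3*T)
a = 144 (a = (-12)**2 = 144)
(m(E(-5)) + 1)**2 - a = ((-5 - 3*0) + 1)**2 - 1*144 = ((-5 + 0) + 1)**2 - 144 = (-5 + 1)**2 - 144 = (-4)**2 - 144 = 16 - 144 = -128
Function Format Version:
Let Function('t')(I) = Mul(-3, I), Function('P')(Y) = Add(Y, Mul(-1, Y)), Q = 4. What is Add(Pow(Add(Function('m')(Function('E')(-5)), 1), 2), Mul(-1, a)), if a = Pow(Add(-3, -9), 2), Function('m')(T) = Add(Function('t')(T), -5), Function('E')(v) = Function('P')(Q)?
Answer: -128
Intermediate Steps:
Function('P')(Y) = 0
Function('E')(v) = 0
Function('m')(T) = Add(-5, Mul(-3, T)) (Function('m')(T) = Add(Mul(-3, T), -5) = Add(-5, Mul(-3, T)))
a = 144 (a = Pow(-12, 2) = 144)
Add(Pow(Add(Function('m')(Function('E')(-5)), 1), 2), Mul(-1, a)) = Add(Pow(Add(Add(-5, Mul(-3, 0)), 1), 2), Mul(-1, 144)) = Add(Pow(Add(Add(-5, 0), 1), 2), -144) = Add(Pow(Add(-5, 1), 2), -144) = Add(Pow(-4, 2), -144) = Add(16, -144) = -128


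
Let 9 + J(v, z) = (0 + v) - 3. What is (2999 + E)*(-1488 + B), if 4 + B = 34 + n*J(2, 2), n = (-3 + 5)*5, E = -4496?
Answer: 2332326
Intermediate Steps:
J(v, z) = -12 + v (J(v, z) = -9 + ((0 + v) - 3) = -9 + (v - 3) = -9 + (-3 + v) = -12 + v)
n = 10 (n = 2*5 = 10)
B = -70 (B = -4 + (34 + 10*(-12 + 2)) = -4 + (34 + 10*(-10)) = -4 + (34 - 100) = -4 - 66 = -70)
(2999 + E)*(-1488 + B) = (2999 - 4496)*(-1488 - 70) = -1497*(-1558) = 2332326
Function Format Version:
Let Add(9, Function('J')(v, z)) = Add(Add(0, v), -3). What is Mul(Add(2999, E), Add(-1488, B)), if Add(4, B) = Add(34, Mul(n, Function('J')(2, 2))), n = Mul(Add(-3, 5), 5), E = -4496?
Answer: 2332326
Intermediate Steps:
Function('J')(v, z) = Add(-12, v) (Function('J')(v, z) = Add(-9, Add(Add(0, v), -3)) = Add(-9, Add(v, -3)) = Add(-9, Add(-3, v)) = Add(-12, v))
n = 10 (n = Mul(2, 5) = 10)
B = -70 (B = Add(-4, Add(34, Mul(10, Add(-12, 2)))) = Add(-4, Add(34, Mul(10, -10))) = Add(-4, Add(34, -100)) = Add(-4, -66) = -70)
Mul(Add(2999, E), Add(-1488, B)) = Mul(Add(2999, -4496), Add(-1488, -70)) = Mul(-1497, -1558) = 2332326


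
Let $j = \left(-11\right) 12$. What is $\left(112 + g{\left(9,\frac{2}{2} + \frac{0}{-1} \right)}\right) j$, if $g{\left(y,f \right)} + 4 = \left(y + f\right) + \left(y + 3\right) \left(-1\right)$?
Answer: $-13992$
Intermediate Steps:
$j = -132$
$g{\left(y,f \right)} = -7 + f$ ($g{\left(y,f \right)} = -4 + \left(\left(y + f\right) + \left(y + 3\right) \left(-1\right)\right) = -4 + \left(\left(f + y\right) + \left(3 + y\right) \left(-1\right)\right) = -4 + \left(\left(f + y\right) - \left(3 + y\right)\right) = -4 + \left(-3 + f\right) = -7 + f$)
$\left(112 + g{\left(9,\frac{2}{2} + \frac{0}{-1} \right)}\right) j = \left(112 + \left(-7 + \left(\frac{2}{2} + \frac{0}{-1}\right)\right)\right) \left(-132\right) = \left(112 + \left(-7 + \left(2 \cdot \frac{1}{2} + 0 \left(-1\right)\right)\right)\right) \left(-132\right) = \left(112 + \left(-7 + \left(1 + 0\right)\right)\right) \left(-132\right) = \left(112 + \left(-7 + 1\right)\right) \left(-132\right) = \left(112 - 6\right) \left(-132\right) = 106 \left(-132\right) = -13992$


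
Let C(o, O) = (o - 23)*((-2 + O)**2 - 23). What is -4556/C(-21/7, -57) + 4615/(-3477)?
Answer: -5251108/4113291 ≈ -1.2766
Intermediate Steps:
C(o, O) = (-23 + o)*(-23 + (-2 + O)**2)
-4556/C(-21/7, -57) + 4615/(-3477) = -4556/(529 - (-483)/7 - 23*(-2 - 57)**2 + (-21/7)*(-2 - 57)**2) + 4615/(-3477) = -4556/(529 - (-483)/7 - 23*(-59)**2 - 21*1/7*(-59)**2) + 4615*(-1/3477) = -4556/(529 - 23*(-3) - 23*3481 - 3*3481) - 4615/3477 = -4556/(529 + 69 - 80063 - 10443) - 4615/3477 = -4556/(-89908) - 4615/3477 = -4556*(-1/89908) - 4615/3477 = 1139/22477 - 4615/3477 = -5251108/4113291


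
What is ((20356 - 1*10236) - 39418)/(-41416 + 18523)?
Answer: 9766/7631 ≈ 1.2798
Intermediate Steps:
((20356 - 1*10236) - 39418)/(-41416 + 18523) = ((20356 - 10236) - 39418)/(-22893) = (10120 - 39418)*(-1/22893) = -29298*(-1/22893) = 9766/7631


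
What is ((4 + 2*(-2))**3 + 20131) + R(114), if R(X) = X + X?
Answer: 20359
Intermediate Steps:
R(X) = 2*X
((4 + 2*(-2))**3 + 20131) + R(114) = ((4 + 2*(-2))**3 + 20131) + 2*114 = ((4 - 4)**3 + 20131) + 228 = (0**3 + 20131) + 228 = (0 + 20131) + 228 = 20131 + 228 = 20359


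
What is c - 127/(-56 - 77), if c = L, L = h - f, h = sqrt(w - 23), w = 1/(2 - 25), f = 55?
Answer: -7188/133 + I*sqrt(12190)/23 ≈ -54.045 + 4.8004*I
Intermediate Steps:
w = -1/23 (w = 1/(-23) = -1/23 ≈ -0.043478)
h = I*sqrt(12190)/23 (h = sqrt(-1/23 - 23) = sqrt(-530/23) = I*sqrt(12190)/23 ≈ 4.8004*I)
L = -55 + I*sqrt(12190)/23 (L = I*sqrt(12190)/23 - 1*55 = I*sqrt(12190)/23 - 55 = -55 + I*sqrt(12190)/23 ≈ -55.0 + 4.8004*I)
c = -55 + I*sqrt(12190)/23 ≈ -55.0 + 4.8004*I
c - 127/(-56 - 77) = (-55 + I*sqrt(12190)/23) - 127/(-56 - 77) = (-55 + I*sqrt(12190)/23) - 127/(-133) = (-55 + I*sqrt(12190)/23) - 127*(-1/133) = (-55 + I*sqrt(12190)/23) + 127/133 = -7188/133 + I*sqrt(12190)/23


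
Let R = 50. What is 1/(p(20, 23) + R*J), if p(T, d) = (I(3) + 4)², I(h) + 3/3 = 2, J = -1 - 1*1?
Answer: -1/75 ≈ -0.013333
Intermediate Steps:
J = -2 (J = -1 - 1 = -2)
I(h) = 1 (I(h) = -1 + 2 = 1)
p(T, d) = 25 (p(T, d) = (1 + 4)² = 5² = 25)
1/(p(20, 23) + R*J) = 1/(25 + 50*(-2)) = 1/(25 - 100) = 1/(-75) = -1/75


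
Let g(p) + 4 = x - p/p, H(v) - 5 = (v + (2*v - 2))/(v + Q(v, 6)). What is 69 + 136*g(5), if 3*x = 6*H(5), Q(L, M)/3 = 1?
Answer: 1191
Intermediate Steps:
Q(L, M) = 3 (Q(L, M) = 3*1 = 3)
H(v) = 5 + (-2 + 3*v)/(3 + v) (H(v) = 5 + (v + (2*v - 2))/(v + 3) = 5 + (v + (-2 + 2*v))/(3 + v) = 5 + (-2 + 3*v)/(3 + v))
x = 53/4 (x = (6*((13 + 8*5)/(3 + 5)))/3 = (6*((13 + 40)/8))/3 = (6*((⅛)*53))/3 = (6*(53/8))/3 = (⅓)*(159/4) = 53/4 ≈ 13.250)
g(p) = 33/4 (g(p) = -4 + (53/4 - p/p) = -4 + (53/4 - 1*1) = -4 + (53/4 - 1) = -4 + 49/4 = 33/4)
69 + 136*g(5) = 69 + 136*(33/4) = 69 + 1122 = 1191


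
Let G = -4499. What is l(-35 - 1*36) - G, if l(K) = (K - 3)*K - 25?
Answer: 9728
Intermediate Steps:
l(K) = -25 + K*(-3 + K) (l(K) = (-3 + K)*K - 25 = K*(-3 + K) - 25 = -25 + K*(-3 + K))
l(-35 - 1*36) - G = (-25 + (-35 - 1*36)**2 - 3*(-35 - 1*36)) - 1*(-4499) = (-25 + (-35 - 36)**2 - 3*(-35 - 36)) + 4499 = (-25 + (-71)**2 - 3*(-71)) + 4499 = (-25 + 5041 + 213) + 4499 = 5229 + 4499 = 9728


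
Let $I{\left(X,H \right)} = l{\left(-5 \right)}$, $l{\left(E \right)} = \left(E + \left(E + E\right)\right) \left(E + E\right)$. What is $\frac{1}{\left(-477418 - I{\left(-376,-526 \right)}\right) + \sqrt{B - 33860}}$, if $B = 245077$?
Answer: $- \frac{477568}{228070983407} - \frac{\sqrt{211217}}{228070983407} \approx -2.096 \cdot 10^{-6}$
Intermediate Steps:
$l{\left(E \right)} = 6 E^{2}$ ($l{\left(E \right)} = \left(E + 2 E\right) 2 E = 3 E 2 E = 6 E^{2}$)
$I{\left(X,H \right)} = 150$ ($I{\left(X,H \right)} = 6 \left(-5\right)^{2} = 6 \cdot 25 = 150$)
$\frac{1}{\left(-477418 - I{\left(-376,-526 \right)}\right) + \sqrt{B - 33860}} = \frac{1}{\left(-477418 - 150\right) + \sqrt{245077 - 33860}} = \frac{1}{\left(-477418 - 150\right) + \sqrt{211217}} = \frac{1}{-477568 + \sqrt{211217}}$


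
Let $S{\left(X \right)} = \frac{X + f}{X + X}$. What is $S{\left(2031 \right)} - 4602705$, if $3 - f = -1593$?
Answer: $- \frac{6232061361}{1354} \approx -4.6027 \cdot 10^{6}$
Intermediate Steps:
$f = 1596$ ($f = 3 - -1593 = 3 + 1593 = 1596$)
$S{\left(X \right)} = \frac{1596 + X}{2 X}$ ($S{\left(X \right)} = \frac{X + 1596}{X + X} = \frac{1596 + X}{2 X}$)
$S{\left(2031 \right)} - 4602705 = \frac{1596 + 2031}{2 \cdot 2031} - 4602705 = \frac{1}{2} \cdot \frac{1}{2031} \cdot 3627 - 4602705 = \frac{1209}{1354} - 4602705 = - \frac{6232061361}{1354}$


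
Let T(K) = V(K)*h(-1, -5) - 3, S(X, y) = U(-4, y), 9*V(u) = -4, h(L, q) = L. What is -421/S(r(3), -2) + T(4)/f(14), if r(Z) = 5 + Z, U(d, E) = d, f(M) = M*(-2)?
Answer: 13273/126 ≈ 105.34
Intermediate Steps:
f(M) = -2*M
V(u) = -4/9 (V(u) = (⅑)*(-4) = -4/9)
S(X, y) = -4
T(K) = -23/9 (T(K) = -4/9*(-1) - 3 = 4/9 - 3 = -23/9)
-421/S(r(3), -2) + T(4)/f(14) = -421/(-4) - 23/(9*((-2*14))) = -421*(-¼) - 23/9/(-28) = 421/4 - 23/9*(-1/28) = 421/4 + 23/252 = 13273/126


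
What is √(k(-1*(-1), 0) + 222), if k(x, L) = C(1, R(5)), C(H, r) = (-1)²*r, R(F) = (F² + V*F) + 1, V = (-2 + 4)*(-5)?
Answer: 3*√22 ≈ 14.071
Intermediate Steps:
V = -10 (V = 2*(-5) = -10)
R(F) = 1 + F² - 10*F (R(F) = (F² - 10*F) + 1 = 1 + F² - 10*F)
C(H, r) = r (C(H, r) = 1*r = r)
k(x, L) = -24 (k(x, L) = 1 + 5² - 10*5 = 1 + 25 - 50 = -24)
√(k(-1*(-1), 0) + 222) = √(-24 + 222) = √198 = 3*√22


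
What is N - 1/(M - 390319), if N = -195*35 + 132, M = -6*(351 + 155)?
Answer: -2632725014/393355 ≈ -6693.0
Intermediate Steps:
M = -3036 (M = -6*506 = -3036)
N = -6693 (N = -6825 + 132 = -6693)
N - 1/(M - 390319) = -6693 - 1/(-3036 - 390319) = -6693 - 1/(-393355) = -6693 - 1*(-1/393355) = -6693 + 1/393355 = -2632725014/393355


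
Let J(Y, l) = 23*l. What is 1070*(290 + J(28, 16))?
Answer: 704060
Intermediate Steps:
1070*(290 + J(28, 16)) = 1070*(290 + 23*16) = 1070*(290 + 368) = 1070*658 = 704060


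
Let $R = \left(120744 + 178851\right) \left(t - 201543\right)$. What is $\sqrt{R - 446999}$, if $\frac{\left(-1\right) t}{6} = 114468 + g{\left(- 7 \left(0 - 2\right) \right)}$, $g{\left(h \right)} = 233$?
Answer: $i \sqrt{266564798654} \approx 5.163 \cdot 10^{5} i$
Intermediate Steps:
$t = -688206$ ($t = - 6 \left(114468 + 233\right) = \left(-6\right) 114701 = -688206$)
$R = -266564351655$ ($R = \left(120744 + 178851\right) \left(-688206 - 201543\right) = 299595 \left(-889749\right) = -266564351655$)
$\sqrt{R - 446999} = \sqrt{-266564351655 - 446999} = \sqrt{-266564798654} = i \sqrt{266564798654}$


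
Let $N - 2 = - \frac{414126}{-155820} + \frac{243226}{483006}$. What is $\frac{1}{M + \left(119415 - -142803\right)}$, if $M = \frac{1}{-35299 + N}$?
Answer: $\frac{221357059156097}{58043805331521610236} \approx 3.8136 \cdot 10^{-6}$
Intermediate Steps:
$N = \frac{32370733993}{6271832910}$ ($N = 2 + \left(- \frac{414126}{-155820} + \frac{243226}{483006}\right) = 2 + \left(\left(-414126\right) \left(- \frac{1}{155820}\right) + 243226 \cdot \frac{1}{483006}\right) = 2 + \left(\frac{69021}{25970} + \frac{121613}{241503}\right) = 2 + \frac{19827068173}{6271832910} = \frac{32370733993}{6271832910} \approx 5.1613$)
$M = - \frac{6271832910}{221357059156097}$ ($M = \frac{1}{-35299 + \frac{32370733993}{6271832910}} = \frac{1}{- \frac{221357059156097}{6271832910}} = - \frac{6271832910}{221357059156097} \approx -2.8334 \cdot 10^{-5}$)
$\frac{1}{M + \left(119415 - -142803\right)} = \frac{1}{- \frac{6271832910}{221357059156097} + \left(119415 - -142803\right)} = \frac{1}{- \frac{6271832910}{221357059156097} + \left(119415 + 142803\right)} = \frac{1}{- \frac{6271832910}{221357059156097} + 262218} = \frac{1}{\frac{58043805331521610236}{221357059156097}} = \frac{221357059156097}{58043805331521610236}$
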